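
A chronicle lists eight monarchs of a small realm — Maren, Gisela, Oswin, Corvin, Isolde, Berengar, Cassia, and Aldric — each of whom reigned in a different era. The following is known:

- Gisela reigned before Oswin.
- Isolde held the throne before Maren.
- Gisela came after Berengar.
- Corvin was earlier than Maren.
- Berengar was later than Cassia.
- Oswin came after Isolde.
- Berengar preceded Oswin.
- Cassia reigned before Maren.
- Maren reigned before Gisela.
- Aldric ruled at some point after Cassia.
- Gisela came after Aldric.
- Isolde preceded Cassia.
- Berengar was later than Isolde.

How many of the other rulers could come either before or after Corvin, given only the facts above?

Forced after Corvin: Gisela, Maren, and Oswin.
That leaves Aldric, Berengar, Cassia, and Isolde with no forced order relative to Corvin — 4.

4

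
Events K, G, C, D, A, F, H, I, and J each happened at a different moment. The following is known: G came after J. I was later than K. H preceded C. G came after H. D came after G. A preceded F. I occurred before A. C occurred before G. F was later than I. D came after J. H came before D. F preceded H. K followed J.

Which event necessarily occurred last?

Every other event has a chain of constraints placing it before D, so D is last.

D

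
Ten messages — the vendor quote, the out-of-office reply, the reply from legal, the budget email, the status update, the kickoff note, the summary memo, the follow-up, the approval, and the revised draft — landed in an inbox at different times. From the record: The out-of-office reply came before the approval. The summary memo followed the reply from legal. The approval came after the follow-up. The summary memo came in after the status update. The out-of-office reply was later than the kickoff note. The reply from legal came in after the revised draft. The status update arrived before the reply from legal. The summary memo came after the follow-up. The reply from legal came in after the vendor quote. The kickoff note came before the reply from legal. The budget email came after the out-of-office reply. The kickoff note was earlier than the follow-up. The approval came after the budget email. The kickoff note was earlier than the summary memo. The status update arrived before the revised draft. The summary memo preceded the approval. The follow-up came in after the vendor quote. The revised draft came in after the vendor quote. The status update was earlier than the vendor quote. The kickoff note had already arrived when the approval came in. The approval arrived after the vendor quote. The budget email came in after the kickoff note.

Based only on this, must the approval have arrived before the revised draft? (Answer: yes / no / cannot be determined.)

Tracing the constraints gives the revised draft → the reply from legal → the summary memo → the approval, so the revised draft must come before the approval.
That means the approval cannot be before the revised draft.

no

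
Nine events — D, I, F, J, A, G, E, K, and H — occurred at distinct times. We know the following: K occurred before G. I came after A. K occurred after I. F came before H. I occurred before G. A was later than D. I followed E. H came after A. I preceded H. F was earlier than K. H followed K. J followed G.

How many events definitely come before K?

5

Directly stated before K: F and I.
A reaches K via A → I → K.
D reaches K via D → A → I → K.
E reaches K via E → I → K.
No chain forces J (or any of the others) ahead of K.
That's A, D, E, F, and I — 5 in all.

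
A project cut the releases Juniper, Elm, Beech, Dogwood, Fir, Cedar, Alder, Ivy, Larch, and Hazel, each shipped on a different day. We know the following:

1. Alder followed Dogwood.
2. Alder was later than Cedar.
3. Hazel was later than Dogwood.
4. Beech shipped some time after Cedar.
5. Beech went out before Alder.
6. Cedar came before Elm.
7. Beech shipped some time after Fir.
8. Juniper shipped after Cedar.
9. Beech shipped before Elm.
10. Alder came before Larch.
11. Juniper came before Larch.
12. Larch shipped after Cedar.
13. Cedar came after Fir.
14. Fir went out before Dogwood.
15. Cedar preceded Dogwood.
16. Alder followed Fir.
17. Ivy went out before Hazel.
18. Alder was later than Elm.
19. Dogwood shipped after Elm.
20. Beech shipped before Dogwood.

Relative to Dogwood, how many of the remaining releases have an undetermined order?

2

Forced before Dogwood: Beech, Cedar, Elm, and Fir; forced after Dogwood: Alder, Hazel, and Larch.
That leaves Ivy and Juniper with no forced order relative to Dogwood — 2.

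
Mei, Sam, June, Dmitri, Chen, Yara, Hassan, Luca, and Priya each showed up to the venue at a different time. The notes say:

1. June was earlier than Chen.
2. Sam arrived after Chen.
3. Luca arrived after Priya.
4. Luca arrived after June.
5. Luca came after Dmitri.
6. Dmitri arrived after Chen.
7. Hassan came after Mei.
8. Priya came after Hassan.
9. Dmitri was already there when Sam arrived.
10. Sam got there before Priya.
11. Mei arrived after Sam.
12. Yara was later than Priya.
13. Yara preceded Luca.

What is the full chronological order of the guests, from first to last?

June, Chen, Dmitri, Sam, Mei, Hassan, Priya, Yara, Luca

The constraints fix every adjacent pair, so only one ordering works:
June → Chen → Dmitri → Sam → Mei → Hassan → Priya → Yara → Luca.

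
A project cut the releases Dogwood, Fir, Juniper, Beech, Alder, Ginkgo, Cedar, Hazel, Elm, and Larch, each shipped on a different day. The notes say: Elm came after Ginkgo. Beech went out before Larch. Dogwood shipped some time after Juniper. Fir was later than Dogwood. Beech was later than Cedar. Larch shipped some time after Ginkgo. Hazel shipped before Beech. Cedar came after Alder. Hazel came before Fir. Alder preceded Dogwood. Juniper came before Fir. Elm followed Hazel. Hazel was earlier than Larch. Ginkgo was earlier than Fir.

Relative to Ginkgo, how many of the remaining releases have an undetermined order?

6

Forced after Ginkgo: Elm, Fir, and Larch.
That leaves Alder, Beech, Cedar, Dogwood, Hazel, and Juniper with no forced order relative to Ginkgo — 6.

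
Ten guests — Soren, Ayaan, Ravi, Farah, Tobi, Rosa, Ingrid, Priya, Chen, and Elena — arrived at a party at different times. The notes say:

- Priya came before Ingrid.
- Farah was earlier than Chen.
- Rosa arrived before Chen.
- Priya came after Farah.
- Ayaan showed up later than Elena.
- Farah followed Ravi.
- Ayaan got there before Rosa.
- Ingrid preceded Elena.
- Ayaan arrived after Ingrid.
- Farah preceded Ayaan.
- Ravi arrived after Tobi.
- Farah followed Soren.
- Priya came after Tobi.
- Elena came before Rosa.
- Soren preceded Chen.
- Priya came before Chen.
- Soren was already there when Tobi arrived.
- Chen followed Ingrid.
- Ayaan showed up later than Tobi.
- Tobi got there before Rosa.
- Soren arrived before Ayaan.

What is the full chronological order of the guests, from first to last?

The constraints fix every adjacent pair, so only one ordering works:
Soren → Tobi → Ravi → Farah → Priya → Ingrid → Elena → Ayaan → Rosa → Chen.

Soren, Tobi, Ravi, Farah, Priya, Ingrid, Elena, Ayaan, Rosa, Chen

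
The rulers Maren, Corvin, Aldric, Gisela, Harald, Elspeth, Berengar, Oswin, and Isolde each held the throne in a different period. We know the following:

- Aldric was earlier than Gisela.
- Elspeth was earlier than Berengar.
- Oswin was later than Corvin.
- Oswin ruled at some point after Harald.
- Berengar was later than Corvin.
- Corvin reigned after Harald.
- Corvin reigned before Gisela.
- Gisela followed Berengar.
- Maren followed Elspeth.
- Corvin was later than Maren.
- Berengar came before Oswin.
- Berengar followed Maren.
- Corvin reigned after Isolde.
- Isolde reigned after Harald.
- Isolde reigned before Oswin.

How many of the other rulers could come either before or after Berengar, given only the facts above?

1

Forced before Berengar: Corvin, Elspeth, Harald, Isolde, and Maren; forced after Berengar: Gisela and Oswin.
That leaves Aldric with no forced order relative to Berengar — 1.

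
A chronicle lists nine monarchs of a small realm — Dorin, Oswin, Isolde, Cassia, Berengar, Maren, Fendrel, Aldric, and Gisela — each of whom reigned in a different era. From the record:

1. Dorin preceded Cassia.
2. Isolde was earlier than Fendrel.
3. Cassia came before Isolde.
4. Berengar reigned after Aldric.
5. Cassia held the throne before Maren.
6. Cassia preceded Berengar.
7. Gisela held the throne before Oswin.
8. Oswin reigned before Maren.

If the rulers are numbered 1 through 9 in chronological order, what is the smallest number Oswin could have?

Gisela must come before Oswin — 1 forced predecessor.
Nothing else is forced ahead of Oswin, so their earliest slot is position 1 + 1 = 2.

2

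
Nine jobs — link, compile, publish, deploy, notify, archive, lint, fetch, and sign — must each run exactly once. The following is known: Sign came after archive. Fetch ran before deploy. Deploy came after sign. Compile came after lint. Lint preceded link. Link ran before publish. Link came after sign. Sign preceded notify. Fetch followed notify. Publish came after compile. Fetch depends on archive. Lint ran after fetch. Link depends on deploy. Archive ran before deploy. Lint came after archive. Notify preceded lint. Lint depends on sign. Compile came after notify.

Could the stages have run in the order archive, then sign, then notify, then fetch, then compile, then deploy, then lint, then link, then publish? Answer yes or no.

no

The constraints require lint before compile, but in the proposed sequence compile appears ahead of lint. That one violation is enough.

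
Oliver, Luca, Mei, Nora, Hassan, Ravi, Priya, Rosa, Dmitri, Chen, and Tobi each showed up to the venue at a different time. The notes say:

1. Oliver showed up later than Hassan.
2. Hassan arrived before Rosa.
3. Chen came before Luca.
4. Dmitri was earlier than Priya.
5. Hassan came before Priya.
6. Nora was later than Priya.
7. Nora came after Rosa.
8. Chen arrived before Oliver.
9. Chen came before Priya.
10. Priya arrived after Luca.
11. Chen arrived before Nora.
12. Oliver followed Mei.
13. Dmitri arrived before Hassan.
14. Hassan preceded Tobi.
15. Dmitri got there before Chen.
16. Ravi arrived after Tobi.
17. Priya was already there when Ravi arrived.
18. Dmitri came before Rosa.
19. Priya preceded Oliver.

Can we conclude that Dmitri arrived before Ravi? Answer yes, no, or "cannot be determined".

yes

Chain the constraints: Dmitri → Priya → Ravi. Each link is directly stated, so Dmitri comes before Ravi.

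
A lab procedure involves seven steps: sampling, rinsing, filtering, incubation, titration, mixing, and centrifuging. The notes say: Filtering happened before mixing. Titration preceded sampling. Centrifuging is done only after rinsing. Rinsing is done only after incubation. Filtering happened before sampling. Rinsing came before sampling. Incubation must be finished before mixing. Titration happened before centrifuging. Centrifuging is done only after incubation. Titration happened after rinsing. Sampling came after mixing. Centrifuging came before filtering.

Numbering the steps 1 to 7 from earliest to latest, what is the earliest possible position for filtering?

Centrifuging, incubation, rinsing, and titration must all come before filtering — 4 forced predecessors.
Nothing else is forced ahead of filtering, so its earliest slot is position 4 + 1 = 5.

5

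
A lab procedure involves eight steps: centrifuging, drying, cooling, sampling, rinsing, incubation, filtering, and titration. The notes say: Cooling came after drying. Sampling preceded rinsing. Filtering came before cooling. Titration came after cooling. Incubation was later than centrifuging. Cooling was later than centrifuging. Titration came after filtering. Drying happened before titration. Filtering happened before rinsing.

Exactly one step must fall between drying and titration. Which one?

Tracing the constraints gives drying → cooling → titration, so cooling sits after drying and before titration.
No other step is forced both after drying and before titration.

cooling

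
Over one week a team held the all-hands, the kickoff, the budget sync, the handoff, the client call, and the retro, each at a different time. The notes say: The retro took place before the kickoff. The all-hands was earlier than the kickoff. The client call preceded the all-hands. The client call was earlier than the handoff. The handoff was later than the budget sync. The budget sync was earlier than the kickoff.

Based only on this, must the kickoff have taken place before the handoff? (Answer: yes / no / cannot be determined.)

cannot be determined

No chain of stated constraints runs from the kickoff to the handoff, and none runs from the handoff to the kickoff either.
So the relative order of the kickoff and the handoff is not fixed by the given facts.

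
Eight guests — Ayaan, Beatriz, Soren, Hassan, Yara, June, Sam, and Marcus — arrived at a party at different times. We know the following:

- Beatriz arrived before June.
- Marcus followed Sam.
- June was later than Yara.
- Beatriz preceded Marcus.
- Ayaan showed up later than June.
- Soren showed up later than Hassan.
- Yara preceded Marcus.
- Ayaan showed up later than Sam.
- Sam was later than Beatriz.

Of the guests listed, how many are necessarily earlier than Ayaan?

Directly stated before Ayaan: June and Sam.
Beatriz reaches Ayaan via Beatriz → Sam → Ayaan.
Yara reaches Ayaan via Yara → June → Ayaan.
No chain forces Soren (or any of the others) ahead of Ayaan.
That's Beatriz, June, Sam, and Yara — 4 in all.

4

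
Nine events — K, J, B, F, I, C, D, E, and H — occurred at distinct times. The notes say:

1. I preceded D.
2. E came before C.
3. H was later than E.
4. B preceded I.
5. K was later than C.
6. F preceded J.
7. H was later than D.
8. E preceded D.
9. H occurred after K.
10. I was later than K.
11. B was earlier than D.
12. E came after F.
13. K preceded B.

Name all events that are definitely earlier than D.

B, C, E, F, I, K

Directly stated before D: B, E, and I.
C reaches D via C → K → B → D.
F reaches D via F → E → D.
K reaches D via K → B → D.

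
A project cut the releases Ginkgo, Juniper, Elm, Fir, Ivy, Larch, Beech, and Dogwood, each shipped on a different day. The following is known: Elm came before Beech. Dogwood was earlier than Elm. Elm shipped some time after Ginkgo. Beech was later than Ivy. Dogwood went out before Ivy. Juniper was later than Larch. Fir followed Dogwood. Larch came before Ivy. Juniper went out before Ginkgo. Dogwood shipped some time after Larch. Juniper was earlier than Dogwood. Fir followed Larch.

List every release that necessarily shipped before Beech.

Directly stated before Beech: Elm and Ivy.
Dogwood reaches Beech via Dogwood → Ivy → Beech.
Ginkgo reaches Beech via Ginkgo → Elm → Beech.
Juniper reaches Beech via Juniper → Dogwood → Ivy → Beech.
Likewise Larch reaches Beech by chaining the stated constraints.
No chain forces Fir ahead of Beech.

Dogwood, Elm, Ginkgo, Ivy, Juniper, Larch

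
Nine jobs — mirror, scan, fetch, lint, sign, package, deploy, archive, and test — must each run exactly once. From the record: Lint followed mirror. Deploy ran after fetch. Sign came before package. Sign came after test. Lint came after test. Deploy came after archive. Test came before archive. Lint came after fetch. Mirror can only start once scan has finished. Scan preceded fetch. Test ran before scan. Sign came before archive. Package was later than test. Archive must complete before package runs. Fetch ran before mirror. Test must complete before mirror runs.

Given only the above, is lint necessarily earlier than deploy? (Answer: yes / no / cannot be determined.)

cannot be determined

No chain of stated constraints runs from lint to deploy, and none runs from deploy to lint either.
So the relative order of lint and deploy is not fixed by the given facts.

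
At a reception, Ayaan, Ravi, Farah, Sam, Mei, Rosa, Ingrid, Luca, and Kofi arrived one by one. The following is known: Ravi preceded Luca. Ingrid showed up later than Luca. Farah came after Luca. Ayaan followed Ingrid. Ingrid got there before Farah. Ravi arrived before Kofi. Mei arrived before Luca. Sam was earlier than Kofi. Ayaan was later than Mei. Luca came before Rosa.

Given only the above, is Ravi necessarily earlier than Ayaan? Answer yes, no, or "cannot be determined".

Chain the constraints: Ravi → Luca → Ingrid → Ayaan. Each link is directly stated, so Ravi comes before Ayaan.

yes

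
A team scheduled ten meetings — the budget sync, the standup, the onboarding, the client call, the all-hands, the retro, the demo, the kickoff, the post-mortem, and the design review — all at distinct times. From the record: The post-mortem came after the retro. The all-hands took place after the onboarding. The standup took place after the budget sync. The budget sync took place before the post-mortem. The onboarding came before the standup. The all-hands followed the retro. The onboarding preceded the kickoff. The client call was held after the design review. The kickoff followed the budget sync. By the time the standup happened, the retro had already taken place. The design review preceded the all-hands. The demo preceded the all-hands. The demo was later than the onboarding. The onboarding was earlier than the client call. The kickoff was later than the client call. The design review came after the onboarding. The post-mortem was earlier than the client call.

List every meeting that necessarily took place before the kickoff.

the budget sync, the client call, the design review, the onboarding, the post-mortem, the retro

Directly stated before the kickoff: the budget sync, the client call, and the onboarding.
The design review reaches the kickoff via the design review → the client call → the kickoff.
The post-mortem reaches the kickoff via the post-mortem → the client call → the kickoff.
The retro reaches the kickoff via the retro → the post-mortem → the client call → the kickoff.
No chain forces the all-hands (or any of the others) ahead of the kickoff.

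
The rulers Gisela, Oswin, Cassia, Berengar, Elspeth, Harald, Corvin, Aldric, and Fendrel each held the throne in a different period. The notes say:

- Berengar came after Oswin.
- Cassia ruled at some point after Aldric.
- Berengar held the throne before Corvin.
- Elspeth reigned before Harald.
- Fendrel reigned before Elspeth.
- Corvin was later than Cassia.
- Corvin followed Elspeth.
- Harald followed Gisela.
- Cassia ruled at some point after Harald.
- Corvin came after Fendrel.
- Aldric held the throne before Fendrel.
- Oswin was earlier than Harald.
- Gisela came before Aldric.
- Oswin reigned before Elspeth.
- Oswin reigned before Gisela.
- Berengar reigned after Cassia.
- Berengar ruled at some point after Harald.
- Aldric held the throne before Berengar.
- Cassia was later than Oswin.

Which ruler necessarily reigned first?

Oswin

Oswin has a chain of constraints placing them before every other ruler, so Oswin must be first.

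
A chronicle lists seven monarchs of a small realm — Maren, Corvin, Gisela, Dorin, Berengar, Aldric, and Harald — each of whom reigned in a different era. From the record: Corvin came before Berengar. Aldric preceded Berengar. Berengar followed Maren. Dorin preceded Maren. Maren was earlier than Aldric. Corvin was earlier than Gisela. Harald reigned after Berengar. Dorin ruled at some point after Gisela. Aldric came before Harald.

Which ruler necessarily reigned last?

Every other ruler has a chain of constraints placing them before Harald, so Harald is last.

Harald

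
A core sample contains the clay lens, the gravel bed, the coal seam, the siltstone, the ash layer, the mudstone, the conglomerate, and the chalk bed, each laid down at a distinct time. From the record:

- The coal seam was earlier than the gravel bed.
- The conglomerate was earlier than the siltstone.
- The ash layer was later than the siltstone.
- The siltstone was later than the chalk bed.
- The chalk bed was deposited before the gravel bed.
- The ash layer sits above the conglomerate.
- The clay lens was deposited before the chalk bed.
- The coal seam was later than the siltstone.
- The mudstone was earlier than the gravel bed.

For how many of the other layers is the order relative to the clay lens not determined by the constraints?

Forced after the clay lens: the ash layer, the chalk bed, the coal seam, the gravel bed, and the siltstone.
That leaves the conglomerate and the mudstone with no forced order relative to the clay lens — 2.

2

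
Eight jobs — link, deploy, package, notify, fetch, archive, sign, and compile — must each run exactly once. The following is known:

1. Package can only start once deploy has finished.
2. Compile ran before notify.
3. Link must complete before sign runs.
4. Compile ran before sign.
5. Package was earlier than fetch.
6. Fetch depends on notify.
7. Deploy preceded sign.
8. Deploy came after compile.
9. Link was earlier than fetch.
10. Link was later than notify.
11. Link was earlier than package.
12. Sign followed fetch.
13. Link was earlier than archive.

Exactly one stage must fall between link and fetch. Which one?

Tracing the constraints gives link → package → fetch, so package sits after link and before fetch.
No other stage is forced both after link and before fetch.

package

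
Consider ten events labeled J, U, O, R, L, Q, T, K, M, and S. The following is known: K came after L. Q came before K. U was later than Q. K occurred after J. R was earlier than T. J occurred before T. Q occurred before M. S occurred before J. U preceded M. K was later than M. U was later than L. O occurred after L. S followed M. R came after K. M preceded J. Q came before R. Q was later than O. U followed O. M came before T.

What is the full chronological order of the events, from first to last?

L, O, Q, U, M, S, J, K, R, T

The constraints fix every adjacent pair, so only one ordering works:
L → O → Q → U → M → S → J → K → R → T.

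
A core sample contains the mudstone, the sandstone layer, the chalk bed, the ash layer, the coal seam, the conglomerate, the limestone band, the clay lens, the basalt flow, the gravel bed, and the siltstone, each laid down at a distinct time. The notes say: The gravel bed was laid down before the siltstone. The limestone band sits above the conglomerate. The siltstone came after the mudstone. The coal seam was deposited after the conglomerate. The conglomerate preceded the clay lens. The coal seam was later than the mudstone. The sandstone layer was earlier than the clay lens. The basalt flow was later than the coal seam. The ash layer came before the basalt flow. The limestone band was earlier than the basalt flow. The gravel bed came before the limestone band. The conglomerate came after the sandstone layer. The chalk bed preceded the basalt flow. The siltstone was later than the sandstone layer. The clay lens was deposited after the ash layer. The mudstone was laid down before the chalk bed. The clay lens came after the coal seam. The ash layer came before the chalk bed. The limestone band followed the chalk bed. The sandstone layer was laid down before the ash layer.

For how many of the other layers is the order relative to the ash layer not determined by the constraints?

Forced before the ash layer: the sandstone layer; forced after the ash layer: the basalt flow, the chalk bed, the clay lens, and the limestone band.
That leaves the coal seam, the conglomerate, the gravel bed, the mudstone, and the siltstone with no forced order relative to the ash layer — 5.

5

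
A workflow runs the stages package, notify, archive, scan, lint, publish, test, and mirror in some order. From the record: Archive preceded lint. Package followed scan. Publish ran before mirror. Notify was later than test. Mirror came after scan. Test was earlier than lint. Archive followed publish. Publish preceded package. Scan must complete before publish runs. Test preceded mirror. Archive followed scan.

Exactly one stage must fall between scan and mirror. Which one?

Tracing the constraints gives scan → publish → mirror, so publish sits after scan and before mirror.
No other stage is forced both after scan and before mirror.

publish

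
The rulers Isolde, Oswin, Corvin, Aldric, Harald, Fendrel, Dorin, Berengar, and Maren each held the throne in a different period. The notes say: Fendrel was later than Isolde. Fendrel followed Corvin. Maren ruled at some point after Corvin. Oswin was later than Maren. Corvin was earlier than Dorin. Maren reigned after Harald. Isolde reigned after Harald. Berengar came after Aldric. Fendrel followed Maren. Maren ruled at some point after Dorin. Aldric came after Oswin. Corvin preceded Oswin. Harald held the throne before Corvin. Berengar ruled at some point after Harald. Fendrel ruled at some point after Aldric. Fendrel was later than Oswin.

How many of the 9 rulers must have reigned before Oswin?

4

Directly stated before Oswin: Corvin and Maren.
Dorin reaches Oswin via Dorin → Maren → Oswin.
Harald reaches Oswin via Harald → Maren → Oswin.
That's Corvin, Dorin, Harald, and Maren — 4 in all.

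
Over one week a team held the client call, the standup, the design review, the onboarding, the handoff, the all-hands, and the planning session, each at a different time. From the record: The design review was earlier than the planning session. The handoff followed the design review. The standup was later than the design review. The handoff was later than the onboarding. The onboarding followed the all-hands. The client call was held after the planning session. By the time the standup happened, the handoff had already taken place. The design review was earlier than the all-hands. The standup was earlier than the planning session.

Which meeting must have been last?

Every other meeting has a chain of constraints placing it before the client call, so the client call is last.

the client call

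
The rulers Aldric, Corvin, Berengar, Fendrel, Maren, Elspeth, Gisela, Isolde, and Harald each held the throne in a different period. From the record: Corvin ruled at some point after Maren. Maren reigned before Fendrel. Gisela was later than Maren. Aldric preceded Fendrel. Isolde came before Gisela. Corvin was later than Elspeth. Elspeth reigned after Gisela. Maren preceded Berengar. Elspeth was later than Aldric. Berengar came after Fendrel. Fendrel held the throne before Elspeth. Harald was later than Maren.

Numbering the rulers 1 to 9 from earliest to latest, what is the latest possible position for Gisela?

7

Gisela must come before Corvin and Elspeth — 2 rulers forced after them.
Everything else can be placed before Gisela in some valid order, so Gisela can sit as late as position 9 − 2 = 7.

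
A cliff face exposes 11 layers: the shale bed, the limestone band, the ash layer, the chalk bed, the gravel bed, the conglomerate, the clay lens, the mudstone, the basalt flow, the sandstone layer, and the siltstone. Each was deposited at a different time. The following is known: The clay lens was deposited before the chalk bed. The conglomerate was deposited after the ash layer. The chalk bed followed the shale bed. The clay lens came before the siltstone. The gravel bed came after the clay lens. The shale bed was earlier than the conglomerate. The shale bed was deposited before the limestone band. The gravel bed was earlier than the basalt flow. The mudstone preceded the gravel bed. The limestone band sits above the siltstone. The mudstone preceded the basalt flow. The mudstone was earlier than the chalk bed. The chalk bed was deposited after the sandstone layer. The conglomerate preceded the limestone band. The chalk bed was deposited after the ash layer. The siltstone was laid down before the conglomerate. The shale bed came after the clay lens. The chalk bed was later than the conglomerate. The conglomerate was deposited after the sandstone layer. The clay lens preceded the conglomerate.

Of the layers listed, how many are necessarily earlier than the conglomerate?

5

Directly stated before the conglomerate: the ash layer, the clay lens, the sandstone layer, the shale bed, and the siltstone.
That's the ash layer, the clay lens, the sandstone layer, the shale bed, and the siltstone — 5 in all.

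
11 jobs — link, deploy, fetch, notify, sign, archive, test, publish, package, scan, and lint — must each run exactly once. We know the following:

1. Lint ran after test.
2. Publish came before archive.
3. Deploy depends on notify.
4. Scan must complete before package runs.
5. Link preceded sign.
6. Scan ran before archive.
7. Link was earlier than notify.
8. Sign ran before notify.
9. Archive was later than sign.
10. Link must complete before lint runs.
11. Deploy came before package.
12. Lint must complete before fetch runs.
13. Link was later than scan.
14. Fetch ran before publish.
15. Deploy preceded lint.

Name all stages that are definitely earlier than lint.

deploy, link, notify, scan, sign, test

Directly stated before lint: deploy, link, and test.
Notify reaches lint via notify → deploy → lint.
Scan reaches lint via scan → link → lint.
Sign reaches lint via sign → notify → deploy → lint.
No chain forces package (or any of the others) ahead of lint.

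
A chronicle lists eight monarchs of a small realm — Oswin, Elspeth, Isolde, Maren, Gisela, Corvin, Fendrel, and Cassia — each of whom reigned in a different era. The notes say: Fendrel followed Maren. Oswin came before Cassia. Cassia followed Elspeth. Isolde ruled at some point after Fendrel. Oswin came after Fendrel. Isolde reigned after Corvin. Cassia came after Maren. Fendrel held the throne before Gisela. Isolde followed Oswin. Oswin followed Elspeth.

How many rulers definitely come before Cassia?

Directly stated before Cassia: Elspeth, Maren, and Oswin.
Fendrel reaches Cassia via Fendrel → Oswin → Cassia.
No chain forces Gisela (or any of the others) ahead of Cassia.
That's Elspeth, Fendrel, Maren, and Oswin — 4 in all.

4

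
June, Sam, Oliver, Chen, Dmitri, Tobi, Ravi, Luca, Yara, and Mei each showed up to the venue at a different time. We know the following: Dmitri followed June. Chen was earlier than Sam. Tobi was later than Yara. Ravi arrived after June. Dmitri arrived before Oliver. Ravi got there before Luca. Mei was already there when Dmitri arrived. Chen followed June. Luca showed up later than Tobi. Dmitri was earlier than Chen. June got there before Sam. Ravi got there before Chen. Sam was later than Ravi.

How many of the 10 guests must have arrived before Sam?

Directly stated before Sam: Chen, June, and Ravi.
Dmitri reaches Sam via Dmitri → Chen → Sam.
Mei reaches Sam via Mei → Dmitri → Chen → Sam.
That's Chen, Dmitri, June, Mei, and Ravi — 5 in all.

5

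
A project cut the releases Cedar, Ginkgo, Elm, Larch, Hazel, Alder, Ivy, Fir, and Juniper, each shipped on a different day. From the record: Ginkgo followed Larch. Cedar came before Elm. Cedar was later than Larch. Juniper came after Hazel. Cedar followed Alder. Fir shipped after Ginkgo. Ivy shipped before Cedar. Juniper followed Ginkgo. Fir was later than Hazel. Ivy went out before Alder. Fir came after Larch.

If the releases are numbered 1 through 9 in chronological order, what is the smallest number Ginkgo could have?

2

Larch must come before Ginkgo — 1 forced predecessor.
Nothing else is forced ahead of Ginkgo, so its earliest slot is position 1 + 1 = 2.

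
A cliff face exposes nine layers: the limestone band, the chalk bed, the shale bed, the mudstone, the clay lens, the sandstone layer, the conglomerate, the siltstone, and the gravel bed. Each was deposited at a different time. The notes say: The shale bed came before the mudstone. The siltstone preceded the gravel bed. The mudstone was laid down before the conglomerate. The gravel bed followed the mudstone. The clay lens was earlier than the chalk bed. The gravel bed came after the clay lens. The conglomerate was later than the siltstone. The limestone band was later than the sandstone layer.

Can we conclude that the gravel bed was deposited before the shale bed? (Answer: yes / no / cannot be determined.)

Tracing the constraints gives the shale bed → the mudstone → the gravel bed, so the shale bed must come before the gravel bed.
That means the gravel bed cannot be before the shale bed.

no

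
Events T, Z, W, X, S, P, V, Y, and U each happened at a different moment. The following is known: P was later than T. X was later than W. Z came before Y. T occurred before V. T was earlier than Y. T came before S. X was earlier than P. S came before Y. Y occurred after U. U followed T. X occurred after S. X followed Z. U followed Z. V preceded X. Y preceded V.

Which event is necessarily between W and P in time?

Tracing the constraints gives W → X → P, so X sits after W and before P.
No other event is forced both after W and before P.

X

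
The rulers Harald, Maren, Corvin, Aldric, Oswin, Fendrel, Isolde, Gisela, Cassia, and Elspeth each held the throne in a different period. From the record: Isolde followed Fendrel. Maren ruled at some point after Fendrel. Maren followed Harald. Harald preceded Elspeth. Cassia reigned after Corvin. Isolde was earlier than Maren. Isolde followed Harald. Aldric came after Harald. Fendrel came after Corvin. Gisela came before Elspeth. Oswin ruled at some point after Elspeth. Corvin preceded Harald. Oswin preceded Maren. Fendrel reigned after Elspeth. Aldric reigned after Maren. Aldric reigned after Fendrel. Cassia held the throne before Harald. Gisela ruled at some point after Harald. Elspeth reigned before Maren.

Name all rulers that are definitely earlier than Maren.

Cassia, Corvin, Elspeth, Fendrel, Gisela, Harald, Isolde, Oswin

Directly stated before Maren: Elspeth, Fendrel, Harald, Isolde, and Oswin.
Cassia reaches Maren via Cassia → Harald → Maren.
Corvin reaches Maren via Corvin → Harald → Maren.
Gisela reaches Maren via Gisela → Elspeth → Maren.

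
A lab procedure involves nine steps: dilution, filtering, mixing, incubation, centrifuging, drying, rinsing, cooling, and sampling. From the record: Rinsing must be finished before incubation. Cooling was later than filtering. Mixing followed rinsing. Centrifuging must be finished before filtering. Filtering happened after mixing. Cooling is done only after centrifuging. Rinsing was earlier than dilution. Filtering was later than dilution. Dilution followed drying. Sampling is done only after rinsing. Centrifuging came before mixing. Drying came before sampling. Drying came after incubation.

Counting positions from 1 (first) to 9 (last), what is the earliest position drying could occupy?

Incubation and rinsing must both come before drying — 2 forced predecessors.
Nothing else is forced ahead of drying, so its earliest slot is position 2 + 1 = 3.

3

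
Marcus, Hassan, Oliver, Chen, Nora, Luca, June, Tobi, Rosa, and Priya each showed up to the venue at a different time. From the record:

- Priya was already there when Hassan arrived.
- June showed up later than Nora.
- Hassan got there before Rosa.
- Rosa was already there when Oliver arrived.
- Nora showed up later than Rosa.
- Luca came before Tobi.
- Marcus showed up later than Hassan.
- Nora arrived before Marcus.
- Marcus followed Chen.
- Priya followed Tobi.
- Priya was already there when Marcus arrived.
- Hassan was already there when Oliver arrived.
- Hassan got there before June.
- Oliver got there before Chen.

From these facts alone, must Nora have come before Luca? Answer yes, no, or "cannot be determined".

Tracing the constraints gives Luca → Tobi → Priya → Hassan → Rosa → Nora, so Luca must come before Nora.
That means Nora cannot be before Luca.

no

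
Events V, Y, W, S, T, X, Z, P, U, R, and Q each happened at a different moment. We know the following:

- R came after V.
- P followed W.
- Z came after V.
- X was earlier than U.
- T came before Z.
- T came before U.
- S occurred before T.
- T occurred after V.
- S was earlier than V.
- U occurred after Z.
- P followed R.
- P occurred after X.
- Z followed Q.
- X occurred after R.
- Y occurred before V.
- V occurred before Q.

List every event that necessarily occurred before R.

S, V, Y

Directly stated before R: V.
S reaches R via S → V → R.
Y reaches R via Y → V → R.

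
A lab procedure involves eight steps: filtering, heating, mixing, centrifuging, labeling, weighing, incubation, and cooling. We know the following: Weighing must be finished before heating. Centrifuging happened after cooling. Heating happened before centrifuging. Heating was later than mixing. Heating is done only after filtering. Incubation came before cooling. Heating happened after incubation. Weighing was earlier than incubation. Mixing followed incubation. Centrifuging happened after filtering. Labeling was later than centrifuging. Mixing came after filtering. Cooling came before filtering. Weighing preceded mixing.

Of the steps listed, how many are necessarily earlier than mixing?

4

Directly stated before mixing: filtering, incubation, and weighing.
Cooling reaches mixing via cooling → filtering → mixing.
No chain forces heating (or any of the others) ahead of mixing.
That's cooling, filtering, incubation, and weighing — 4 in all.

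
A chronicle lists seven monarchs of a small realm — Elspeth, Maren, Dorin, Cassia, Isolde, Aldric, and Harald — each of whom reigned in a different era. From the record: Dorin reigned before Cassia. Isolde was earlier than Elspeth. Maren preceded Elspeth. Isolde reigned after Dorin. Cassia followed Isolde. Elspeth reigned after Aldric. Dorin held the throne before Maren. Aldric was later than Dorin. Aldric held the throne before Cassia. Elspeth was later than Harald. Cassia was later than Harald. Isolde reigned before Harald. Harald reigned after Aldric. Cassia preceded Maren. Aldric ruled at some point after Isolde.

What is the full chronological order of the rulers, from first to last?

The constraints fix every adjacent pair, so only one ordering works:
Dorin → Isolde → Aldric → Harald → Cassia → Maren → Elspeth.

Dorin, Isolde, Aldric, Harald, Cassia, Maren, Elspeth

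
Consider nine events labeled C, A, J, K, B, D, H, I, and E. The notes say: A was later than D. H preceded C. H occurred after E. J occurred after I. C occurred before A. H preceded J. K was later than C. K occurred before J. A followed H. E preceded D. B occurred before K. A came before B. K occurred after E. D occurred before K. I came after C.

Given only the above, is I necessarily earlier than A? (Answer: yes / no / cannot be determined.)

cannot be determined

No chain of stated constraints runs from I to A, and none runs from A to I either.
So the relative order of I and A is not fixed by the given facts.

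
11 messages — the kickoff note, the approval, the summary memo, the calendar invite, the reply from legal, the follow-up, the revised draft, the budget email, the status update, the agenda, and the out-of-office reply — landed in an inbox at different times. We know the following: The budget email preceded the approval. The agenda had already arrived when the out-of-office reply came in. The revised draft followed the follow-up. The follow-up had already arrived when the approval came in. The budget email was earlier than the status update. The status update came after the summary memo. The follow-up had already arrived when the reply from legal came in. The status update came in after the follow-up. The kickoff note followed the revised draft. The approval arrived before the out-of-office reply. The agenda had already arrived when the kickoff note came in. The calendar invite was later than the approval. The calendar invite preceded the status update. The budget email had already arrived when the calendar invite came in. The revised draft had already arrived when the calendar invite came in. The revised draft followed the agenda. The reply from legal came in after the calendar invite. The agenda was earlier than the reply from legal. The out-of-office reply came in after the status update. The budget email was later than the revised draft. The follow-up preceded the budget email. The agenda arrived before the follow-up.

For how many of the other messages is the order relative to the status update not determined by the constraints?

2

Forced before the status update: the agenda, the approval, the budget email, the calendar invite, the follow-up, the revised draft, and the summary memo; forced after the status update: the out-of-office reply.
That leaves the kickoff note and the reply from legal with no forced order relative to the status update — 2.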